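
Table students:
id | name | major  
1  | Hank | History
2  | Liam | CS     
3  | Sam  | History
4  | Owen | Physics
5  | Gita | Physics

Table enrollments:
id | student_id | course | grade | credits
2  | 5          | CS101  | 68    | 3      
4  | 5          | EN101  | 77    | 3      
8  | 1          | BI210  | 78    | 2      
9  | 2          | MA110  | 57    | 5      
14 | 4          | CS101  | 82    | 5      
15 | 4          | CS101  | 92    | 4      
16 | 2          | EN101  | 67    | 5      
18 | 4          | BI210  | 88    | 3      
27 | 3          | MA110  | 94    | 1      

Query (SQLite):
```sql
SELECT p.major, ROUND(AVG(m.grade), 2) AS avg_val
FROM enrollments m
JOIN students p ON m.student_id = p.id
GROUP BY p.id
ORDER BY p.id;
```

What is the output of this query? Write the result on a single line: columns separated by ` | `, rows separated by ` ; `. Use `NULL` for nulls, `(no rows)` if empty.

Join each enrollments row to its students via student_id.
Group joined rows by students.id; compute ROUND(AVG(m.grade), 2) per group.
  1: ids {8} → ROUND(AVG(m.grade), 2)=78
  2: ids {9, 16} → ROUND(AVG(m.grade), 2)=62
  3: ids {27} → ROUND(AVG(m.grade), 2)=94
  4: ids {14, 15, 18} → ROUND(AVG(m.grade), 2)=87.33
  5: ids {2, 4} → ROUND(AVG(m.grade), 2)=72.5

History | 78 ; CS | 62 ; History | 94 ; Physics | 87.33 ; Physics | 72.5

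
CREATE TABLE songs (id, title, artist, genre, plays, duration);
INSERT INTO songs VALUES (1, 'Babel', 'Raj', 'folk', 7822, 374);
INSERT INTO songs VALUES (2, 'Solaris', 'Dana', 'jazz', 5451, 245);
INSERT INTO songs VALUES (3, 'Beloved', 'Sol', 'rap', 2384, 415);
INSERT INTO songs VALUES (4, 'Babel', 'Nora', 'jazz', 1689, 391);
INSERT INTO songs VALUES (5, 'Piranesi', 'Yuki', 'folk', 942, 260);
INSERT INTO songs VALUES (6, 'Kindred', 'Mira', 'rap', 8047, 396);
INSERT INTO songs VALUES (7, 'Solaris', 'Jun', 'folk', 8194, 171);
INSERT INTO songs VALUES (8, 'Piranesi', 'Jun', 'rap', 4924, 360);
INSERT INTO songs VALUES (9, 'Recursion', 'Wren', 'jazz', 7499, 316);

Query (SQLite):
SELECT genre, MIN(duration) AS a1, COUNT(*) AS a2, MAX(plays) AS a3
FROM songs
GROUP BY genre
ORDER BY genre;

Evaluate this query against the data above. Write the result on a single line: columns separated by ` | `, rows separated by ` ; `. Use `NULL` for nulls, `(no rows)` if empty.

folk | 171 | 3 | 8194 ; jazz | 245 | 3 | 7499 ; rap | 360 | 3 | 8047

Group songs by genre.
Per group compute: MIN(duration), COUNT(*), MAX(plays).
  folk: ids {1, 5, 7} → MIN(duration)=171, COUNT(*)=3, MAX(plays)=8194
  jazz: ids {2, 4, 9} → MIN(duration)=245, COUNT(*)=3, MAX(plays)=7499
  rap: ids {3, 6, 8} → MIN(duration)=360, COUNT(*)=3, MAX(plays)=8047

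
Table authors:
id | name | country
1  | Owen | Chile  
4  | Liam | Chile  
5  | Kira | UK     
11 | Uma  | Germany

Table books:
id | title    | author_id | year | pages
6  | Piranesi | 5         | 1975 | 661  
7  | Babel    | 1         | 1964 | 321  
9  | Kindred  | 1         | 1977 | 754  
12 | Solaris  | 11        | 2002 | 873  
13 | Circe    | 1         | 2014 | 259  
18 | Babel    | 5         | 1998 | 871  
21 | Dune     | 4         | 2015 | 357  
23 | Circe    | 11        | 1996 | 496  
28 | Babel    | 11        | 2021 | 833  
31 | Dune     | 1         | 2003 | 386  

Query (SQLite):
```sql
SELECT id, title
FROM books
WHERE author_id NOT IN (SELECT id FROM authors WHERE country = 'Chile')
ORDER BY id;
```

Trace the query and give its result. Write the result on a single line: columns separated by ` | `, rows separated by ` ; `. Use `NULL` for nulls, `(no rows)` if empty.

Inner query: authors.id where country = 'Chile'.
Outer: keep books rows whose author_id is not in that set.
Inner query → {1, 4}

6 | Piranesi ; 12 | Solaris ; 18 | Babel ; 23 | Circe ; 28 | Babel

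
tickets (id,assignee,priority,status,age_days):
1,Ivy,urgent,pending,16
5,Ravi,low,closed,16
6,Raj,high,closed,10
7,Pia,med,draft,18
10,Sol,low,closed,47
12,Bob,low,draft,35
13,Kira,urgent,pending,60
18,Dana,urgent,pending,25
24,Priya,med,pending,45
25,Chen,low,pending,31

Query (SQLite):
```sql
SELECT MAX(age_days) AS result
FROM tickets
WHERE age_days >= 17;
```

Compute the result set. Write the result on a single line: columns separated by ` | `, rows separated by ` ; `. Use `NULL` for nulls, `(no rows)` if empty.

Rows where age_days >= 17 → age_days values: [18, 47, 35, 60, 25, 45, 31].
MAX of non-NULL values = 60.

60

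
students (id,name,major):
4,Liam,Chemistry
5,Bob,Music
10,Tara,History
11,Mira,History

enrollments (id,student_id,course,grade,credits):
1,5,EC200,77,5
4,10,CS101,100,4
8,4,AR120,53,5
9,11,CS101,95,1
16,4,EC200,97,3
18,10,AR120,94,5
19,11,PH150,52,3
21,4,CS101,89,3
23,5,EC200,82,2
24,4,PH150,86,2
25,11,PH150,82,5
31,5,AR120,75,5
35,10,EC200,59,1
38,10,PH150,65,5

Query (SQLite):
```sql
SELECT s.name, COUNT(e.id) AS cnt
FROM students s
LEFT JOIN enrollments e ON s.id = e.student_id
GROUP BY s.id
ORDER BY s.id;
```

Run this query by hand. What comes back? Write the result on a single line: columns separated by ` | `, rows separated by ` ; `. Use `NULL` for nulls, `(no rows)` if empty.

Liam | 4 ; Bob | 3 ; Tara | 4 ; Mira | 3

LEFT JOIN keeps every students row; unmatched ones get NULL for enrollments columns.
Group by students.id and compute COUNT(e.id). COUNT(col) of an all-NULL group is 0.
  4: ids {8, 16, 21, 24} → COUNT(e.id)=4
  5: ids {1, 23, 31} → COUNT(e.id)=3
  10: ids {4, 18, 35, 38} → COUNT(e.id)=4
  11: ids {9, 19, 25} → COUNT(e.id)=3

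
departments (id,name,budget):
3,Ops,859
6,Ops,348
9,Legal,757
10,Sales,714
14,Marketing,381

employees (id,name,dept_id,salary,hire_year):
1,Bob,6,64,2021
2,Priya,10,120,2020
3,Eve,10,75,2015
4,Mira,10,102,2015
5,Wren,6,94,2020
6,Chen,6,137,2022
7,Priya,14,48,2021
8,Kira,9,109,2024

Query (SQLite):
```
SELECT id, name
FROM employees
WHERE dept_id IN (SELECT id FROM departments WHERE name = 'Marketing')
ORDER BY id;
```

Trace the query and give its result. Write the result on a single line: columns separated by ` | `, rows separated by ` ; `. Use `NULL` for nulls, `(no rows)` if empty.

7 | Priya

Inner query: departments.id where name = 'Marketing'.
Outer: keep employees rows whose dept_id is in that set.
Inner query → {14}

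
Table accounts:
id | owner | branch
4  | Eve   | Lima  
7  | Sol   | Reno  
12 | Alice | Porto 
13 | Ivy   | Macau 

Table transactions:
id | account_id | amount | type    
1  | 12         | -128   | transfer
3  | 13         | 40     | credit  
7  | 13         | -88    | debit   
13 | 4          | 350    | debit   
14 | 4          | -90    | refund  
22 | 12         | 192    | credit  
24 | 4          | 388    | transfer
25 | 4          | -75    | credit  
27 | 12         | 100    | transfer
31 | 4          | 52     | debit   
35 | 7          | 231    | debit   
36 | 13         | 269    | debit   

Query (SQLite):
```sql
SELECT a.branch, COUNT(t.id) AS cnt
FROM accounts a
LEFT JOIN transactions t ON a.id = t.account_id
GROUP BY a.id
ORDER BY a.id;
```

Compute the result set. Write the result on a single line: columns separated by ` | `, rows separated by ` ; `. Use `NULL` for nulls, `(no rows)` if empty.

Lima | 5 ; Reno | 1 ; Porto | 3 ; Macau | 3

LEFT JOIN keeps every accounts row; unmatched ones get NULL for transactions columns.
Group by accounts.id and compute COUNT(t.id). COUNT(col) of an all-NULL group is 0.
  4: ids {13, 14, 24, 25, 31} → COUNT(t.id)=5
  7: ids {35} → COUNT(t.id)=1
  12: ids {1, 22, 27} → COUNT(t.id)=3
  13: ids {3, 7, 36} → COUNT(t.id)=3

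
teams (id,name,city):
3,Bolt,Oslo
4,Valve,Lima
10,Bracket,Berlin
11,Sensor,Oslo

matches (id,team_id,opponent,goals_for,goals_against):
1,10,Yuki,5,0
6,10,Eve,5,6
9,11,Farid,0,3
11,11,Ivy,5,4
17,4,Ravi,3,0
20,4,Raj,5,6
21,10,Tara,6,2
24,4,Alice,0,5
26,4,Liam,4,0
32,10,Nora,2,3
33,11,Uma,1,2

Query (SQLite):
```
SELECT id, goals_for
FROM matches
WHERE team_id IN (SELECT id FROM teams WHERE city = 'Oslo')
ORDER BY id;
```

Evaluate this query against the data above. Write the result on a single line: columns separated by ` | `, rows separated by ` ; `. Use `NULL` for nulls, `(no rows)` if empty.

9 | 0 ; 11 | 5 ; 33 | 1

Inner query: teams.id where city = 'Oslo'.
Outer: keep matches rows whose team_id is in that set.
Inner query → {3, 11}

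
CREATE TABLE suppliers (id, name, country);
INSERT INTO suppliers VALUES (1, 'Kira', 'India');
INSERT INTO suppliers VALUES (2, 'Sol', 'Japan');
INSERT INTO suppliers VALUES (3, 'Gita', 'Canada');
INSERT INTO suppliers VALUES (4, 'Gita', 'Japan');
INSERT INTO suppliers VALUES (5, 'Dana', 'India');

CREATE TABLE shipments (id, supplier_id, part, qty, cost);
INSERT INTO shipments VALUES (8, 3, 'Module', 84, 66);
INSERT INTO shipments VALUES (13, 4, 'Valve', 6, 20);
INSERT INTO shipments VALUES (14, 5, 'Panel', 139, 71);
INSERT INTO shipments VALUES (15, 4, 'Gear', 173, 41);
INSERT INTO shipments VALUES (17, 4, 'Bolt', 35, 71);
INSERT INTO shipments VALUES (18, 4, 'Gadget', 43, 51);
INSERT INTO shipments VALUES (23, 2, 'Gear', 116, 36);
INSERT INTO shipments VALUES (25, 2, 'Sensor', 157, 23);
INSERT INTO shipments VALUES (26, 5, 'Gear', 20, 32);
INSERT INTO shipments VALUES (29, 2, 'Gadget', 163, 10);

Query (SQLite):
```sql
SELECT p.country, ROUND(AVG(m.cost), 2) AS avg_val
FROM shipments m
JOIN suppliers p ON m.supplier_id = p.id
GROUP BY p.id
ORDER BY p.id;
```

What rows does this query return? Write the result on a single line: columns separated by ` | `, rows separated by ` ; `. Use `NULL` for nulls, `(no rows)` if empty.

Japan | 23 ; Canada | 66 ; Japan | 45.75 ; India | 51.5

Join each shipments row to its suppliers via supplier_id.
Group joined rows by suppliers.id; compute ROUND(AVG(m.cost), 2) per group.
  2: ids {23, 25, 29} → ROUND(AVG(m.cost), 2)=23
  3: ids {8} → ROUND(AVG(m.cost), 2)=66
  4: ids {13, 15, 17, 18} → ROUND(AVG(m.cost), 2)=45.75
  5: ids {14, 26} → ROUND(AVG(m.cost), 2)=51.5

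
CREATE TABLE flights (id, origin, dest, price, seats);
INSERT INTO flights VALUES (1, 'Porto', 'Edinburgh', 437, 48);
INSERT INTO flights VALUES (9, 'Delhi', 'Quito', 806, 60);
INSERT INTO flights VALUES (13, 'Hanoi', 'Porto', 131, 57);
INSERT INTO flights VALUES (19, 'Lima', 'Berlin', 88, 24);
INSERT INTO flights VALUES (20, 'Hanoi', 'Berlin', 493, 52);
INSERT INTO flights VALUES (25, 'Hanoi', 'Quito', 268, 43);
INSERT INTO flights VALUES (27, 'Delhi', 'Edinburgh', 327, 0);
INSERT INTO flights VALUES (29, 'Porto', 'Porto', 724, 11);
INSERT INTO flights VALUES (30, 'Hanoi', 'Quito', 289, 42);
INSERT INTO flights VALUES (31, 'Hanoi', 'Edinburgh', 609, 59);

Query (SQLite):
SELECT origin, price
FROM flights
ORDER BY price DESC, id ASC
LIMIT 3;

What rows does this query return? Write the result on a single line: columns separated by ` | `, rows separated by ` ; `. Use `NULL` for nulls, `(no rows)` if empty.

Sort by price desc, tiebreak id asc: (806, id=9), (724, id=29), (609, id=31), (493, id=20), (437, id=1), (327, id=27) …. Take first 3.

Delhi | 806 ; Porto | 724 ; Hanoi | 609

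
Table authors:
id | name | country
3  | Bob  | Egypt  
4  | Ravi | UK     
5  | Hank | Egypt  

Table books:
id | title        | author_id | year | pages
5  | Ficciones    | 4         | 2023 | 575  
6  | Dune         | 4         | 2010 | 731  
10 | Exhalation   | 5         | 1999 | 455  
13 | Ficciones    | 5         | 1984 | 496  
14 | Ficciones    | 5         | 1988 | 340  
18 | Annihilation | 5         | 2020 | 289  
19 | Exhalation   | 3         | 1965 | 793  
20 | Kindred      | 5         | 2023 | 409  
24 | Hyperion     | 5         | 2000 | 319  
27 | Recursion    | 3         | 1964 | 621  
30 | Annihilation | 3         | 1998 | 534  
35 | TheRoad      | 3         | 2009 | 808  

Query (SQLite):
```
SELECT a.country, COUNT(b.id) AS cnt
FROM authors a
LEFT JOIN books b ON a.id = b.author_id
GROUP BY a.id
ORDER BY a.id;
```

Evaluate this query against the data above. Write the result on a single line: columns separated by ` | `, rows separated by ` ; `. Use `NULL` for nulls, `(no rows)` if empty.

LEFT JOIN keeps every authors row; unmatched ones get NULL for books columns.
Group by authors.id and compute COUNT(b.id). COUNT(col) of an all-NULL group is 0.
  3: ids {19, 27, 30, 35} → COUNT(b.id)=4
  4: ids {5, 6} → COUNT(b.id)=2
  5: ids {10, 13, 14, 18, 20, 24} → COUNT(b.id)=6

Egypt | 4 ; UK | 2 ; Egypt | 6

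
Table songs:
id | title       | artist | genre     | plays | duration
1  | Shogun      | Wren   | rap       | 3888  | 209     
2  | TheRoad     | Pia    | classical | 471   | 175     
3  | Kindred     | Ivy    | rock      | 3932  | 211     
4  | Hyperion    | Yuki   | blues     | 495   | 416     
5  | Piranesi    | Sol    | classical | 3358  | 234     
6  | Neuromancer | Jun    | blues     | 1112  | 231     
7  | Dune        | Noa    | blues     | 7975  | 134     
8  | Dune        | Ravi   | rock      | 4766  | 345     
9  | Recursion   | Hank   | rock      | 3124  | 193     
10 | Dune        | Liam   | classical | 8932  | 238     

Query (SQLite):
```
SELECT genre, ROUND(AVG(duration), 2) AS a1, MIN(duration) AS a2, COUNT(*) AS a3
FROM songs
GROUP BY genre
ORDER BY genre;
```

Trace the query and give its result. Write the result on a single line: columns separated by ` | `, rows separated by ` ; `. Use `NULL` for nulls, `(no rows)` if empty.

Group songs by genre.
Per group compute: ROUND(AVG(duration), 2), MIN(duration), COUNT(*).
  blues: ids {4, 6, 7} → ROUND(AVG(duration), 2)=260.33, MIN(duration)=134, COUNT(*)=3
  classical: ids {2, 5, 10} → ROUND(AVG(duration), 2)=215.67, MIN(duration)=175, COUNT(*)=3
  rap: ids {1} → ROUND(AVG(duration), 2)=209, MIN(duration)=209, COUNT(*)=1
  rock: ids {3, 8, 9} → ROUND(AVG(duration), 2)=249.67, MIN(duration)=193, COUNT(*)=3

blues | 260.33 | 134 | 3 ; classical | 215.67 | 175 | 3 ; rap | 209 | 209 | 1 ; rock | 249.67 | 193 | 3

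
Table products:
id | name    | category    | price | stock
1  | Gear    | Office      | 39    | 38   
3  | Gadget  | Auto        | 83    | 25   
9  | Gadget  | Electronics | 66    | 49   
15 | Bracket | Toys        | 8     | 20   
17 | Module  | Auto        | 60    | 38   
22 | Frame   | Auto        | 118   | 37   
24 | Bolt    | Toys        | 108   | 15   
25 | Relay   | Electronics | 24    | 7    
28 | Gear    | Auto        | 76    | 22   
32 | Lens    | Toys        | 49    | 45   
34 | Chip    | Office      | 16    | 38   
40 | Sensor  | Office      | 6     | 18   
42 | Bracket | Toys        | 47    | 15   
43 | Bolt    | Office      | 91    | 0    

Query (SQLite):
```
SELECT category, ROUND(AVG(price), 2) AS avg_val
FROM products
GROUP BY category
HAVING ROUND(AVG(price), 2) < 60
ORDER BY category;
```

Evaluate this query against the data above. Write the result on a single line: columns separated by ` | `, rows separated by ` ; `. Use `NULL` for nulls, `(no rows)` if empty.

Electronics | 45 ; Office | 38 ; Toys | 53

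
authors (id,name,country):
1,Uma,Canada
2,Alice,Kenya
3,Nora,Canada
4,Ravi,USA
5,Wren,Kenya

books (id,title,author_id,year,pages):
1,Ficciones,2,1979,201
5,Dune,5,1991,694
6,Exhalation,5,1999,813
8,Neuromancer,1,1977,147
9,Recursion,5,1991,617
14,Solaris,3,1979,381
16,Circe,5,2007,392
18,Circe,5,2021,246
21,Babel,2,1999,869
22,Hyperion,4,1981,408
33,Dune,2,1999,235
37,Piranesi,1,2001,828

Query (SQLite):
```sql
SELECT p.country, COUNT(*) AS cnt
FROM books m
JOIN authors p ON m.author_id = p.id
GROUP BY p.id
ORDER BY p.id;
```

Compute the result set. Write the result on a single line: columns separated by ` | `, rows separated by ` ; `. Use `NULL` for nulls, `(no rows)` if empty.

Join each books row to its authors via author_id.
Group joined rows by authors.id; compute COUNT(*) per group.
  1: ids {8, 37} → COUNT(*)=2
  2: ids {1, 21, 33} → COUNT(*)=3
  3: ids {14} → COUNT(*)=1
  4: ids {22} → COUNT(*)=1
  5: ids {5, 6, 9, 16, 18} → COUNT(*)=5

Canada | 2 ; Kenya | 3 ; Canada | 1 ; USA | 1 ; Kenya | 5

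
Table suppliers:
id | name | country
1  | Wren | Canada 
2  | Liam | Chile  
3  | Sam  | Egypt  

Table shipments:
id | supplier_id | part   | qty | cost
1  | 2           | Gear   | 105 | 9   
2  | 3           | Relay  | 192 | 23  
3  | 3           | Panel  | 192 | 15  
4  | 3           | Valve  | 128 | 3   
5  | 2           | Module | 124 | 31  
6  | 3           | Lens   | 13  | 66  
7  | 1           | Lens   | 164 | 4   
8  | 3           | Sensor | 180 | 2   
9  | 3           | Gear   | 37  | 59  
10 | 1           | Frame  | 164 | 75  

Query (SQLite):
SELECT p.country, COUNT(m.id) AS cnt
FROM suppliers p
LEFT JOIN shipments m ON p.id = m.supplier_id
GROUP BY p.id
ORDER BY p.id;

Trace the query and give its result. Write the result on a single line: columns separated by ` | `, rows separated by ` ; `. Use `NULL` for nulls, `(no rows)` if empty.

Canada | 2 ; Chile | 2 ; Egypt | 6

LEFT JOIN keeps every suppliers row; unmatched ones get NULL for shipments columns.
Group by suppliers.id and compute COUNT(m.id). COUNT(col) of an all-NULL group is 0.
  1: ids {7, 10} → COUNT(m.id)=2
  2: ids {1, 5} → COUNT(m.id)=2
  3: ids {2, 3, 4, 6, 8, 9} → COUNT(m.id)=6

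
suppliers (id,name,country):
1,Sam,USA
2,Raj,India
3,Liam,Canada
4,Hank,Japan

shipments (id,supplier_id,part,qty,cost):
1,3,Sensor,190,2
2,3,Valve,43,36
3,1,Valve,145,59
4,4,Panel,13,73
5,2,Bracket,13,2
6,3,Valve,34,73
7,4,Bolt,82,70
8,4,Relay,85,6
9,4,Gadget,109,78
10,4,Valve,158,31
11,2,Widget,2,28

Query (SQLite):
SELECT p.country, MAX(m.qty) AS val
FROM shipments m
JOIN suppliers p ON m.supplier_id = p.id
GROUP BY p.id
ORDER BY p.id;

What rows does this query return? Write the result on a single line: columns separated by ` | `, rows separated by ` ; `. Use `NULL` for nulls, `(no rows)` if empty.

Join each shipments row to its suppliers via supplier_id.
Group joined rows by suppliers.id; compute MAX(m.qty) per group.
  1: ids {3} → MAX(m.qty)=145
  2: ids {5, 11} → MAX(m.qty)=13
  3: ids {1, 2, 6} → MAX(m.qty)=190
  4: ids {4, 7, 8, 9, 10} → MAX(m.qty)=158

USA | 145 ; India | 13 ; Canada | 190 ; Japan | 158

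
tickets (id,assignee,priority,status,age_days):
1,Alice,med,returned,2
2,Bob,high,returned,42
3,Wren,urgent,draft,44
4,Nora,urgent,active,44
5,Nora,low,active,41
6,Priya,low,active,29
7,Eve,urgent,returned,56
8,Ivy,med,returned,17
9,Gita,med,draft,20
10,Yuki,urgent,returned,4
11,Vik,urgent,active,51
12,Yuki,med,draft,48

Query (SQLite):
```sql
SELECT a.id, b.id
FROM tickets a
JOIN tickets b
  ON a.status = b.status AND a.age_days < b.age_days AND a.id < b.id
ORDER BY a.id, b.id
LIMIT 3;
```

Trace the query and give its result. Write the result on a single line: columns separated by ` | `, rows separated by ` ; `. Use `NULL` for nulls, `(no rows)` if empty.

Pairs (a,b) with same status, a.age_days < b.age_days, a.id < b.id.
status groups: active:{4,5,6,11} draft:{3,9,12} returned:{1,2,7,8,10}
Ordered by (a.id, b.id); first 3.

1 | 2 ; 1 | 7 ; 1 | 8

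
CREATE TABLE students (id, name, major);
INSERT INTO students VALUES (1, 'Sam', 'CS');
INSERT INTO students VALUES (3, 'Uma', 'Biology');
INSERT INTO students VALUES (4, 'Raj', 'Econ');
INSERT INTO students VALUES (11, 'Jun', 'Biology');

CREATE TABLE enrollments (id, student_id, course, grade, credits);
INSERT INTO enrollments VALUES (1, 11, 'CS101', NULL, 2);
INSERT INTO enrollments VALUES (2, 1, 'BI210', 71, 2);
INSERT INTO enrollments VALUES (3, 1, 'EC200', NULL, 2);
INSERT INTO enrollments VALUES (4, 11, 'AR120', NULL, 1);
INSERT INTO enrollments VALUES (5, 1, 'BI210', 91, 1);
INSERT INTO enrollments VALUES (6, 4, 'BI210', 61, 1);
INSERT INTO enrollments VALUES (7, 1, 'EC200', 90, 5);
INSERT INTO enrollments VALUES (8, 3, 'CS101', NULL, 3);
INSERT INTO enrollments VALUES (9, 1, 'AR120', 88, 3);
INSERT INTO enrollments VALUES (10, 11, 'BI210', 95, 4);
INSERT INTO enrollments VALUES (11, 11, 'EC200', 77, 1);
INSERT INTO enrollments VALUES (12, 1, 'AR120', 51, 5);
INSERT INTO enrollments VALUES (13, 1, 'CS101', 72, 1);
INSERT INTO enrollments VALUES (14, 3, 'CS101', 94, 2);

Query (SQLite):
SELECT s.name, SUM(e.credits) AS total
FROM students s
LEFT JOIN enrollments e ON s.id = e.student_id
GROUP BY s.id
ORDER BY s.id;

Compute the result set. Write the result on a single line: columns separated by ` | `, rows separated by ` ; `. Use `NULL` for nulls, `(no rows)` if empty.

LEFT JOIN keeps every students row; unmatched ones get NULL for enrollments columns.
Group by students.id and compute SUM(e.credits). SUM over an all-NULL group is NULL.
  1: ids {2, 3, 5, 7, 9, 12, 13} → SUM(e.credits)=19
  3: ids {8, 14} → SUM(e.credits)=5
  4: ids {6} → SUM(e.credits)=1
  11: ids {1, 4, 10, 11} → SUM(e.credits)=8

Sam | 19 ; Uma | 5 ; Raj | 1 ; Jun | 8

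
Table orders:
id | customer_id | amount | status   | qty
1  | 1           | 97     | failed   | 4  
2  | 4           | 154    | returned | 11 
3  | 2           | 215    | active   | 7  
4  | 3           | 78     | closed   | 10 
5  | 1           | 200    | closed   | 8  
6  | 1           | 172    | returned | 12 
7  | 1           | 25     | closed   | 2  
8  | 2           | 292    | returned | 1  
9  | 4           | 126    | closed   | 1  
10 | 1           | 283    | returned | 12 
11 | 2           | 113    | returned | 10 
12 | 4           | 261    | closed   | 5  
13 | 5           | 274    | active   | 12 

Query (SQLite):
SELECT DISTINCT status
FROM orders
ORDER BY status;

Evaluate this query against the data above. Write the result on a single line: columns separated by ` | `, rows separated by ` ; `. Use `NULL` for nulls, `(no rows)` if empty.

active ; closed ; failed ; returned

Collect distinct status values from orders.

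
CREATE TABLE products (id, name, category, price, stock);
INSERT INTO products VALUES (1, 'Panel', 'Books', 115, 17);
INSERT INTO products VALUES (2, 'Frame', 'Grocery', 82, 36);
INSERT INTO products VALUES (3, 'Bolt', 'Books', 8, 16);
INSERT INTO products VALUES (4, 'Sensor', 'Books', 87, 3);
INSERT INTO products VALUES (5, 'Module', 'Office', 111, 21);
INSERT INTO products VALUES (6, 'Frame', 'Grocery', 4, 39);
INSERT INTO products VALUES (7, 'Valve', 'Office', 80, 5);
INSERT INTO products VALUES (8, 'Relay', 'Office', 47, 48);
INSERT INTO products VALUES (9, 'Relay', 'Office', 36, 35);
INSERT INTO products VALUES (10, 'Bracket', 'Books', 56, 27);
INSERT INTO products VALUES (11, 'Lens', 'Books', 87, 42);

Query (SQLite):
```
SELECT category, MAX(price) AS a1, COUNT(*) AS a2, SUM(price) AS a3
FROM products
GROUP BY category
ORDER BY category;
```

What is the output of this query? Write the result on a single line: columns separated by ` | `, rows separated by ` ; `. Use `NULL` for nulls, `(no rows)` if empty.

Group products by category.
Per group compute: MAX(price), COUNT(*), SUM(price).
  Books: ids {1, 3, 4, 10, 11} → MAX(price)=115, COUNT(*)=5, SUM(price)=353
  Grocery: ids {2, 6} → MAX(price)=82, COUNT(*)=2, SUM(price)=86
  Office: ids {5, 7, 8, 9} → MAX(price)=111, COUNT(*)=4, SUM(price)=274

Books | 115 | 5 | 353 ; Grocery | 82 | 2 | 86 ; Office | 111 | 4 | 274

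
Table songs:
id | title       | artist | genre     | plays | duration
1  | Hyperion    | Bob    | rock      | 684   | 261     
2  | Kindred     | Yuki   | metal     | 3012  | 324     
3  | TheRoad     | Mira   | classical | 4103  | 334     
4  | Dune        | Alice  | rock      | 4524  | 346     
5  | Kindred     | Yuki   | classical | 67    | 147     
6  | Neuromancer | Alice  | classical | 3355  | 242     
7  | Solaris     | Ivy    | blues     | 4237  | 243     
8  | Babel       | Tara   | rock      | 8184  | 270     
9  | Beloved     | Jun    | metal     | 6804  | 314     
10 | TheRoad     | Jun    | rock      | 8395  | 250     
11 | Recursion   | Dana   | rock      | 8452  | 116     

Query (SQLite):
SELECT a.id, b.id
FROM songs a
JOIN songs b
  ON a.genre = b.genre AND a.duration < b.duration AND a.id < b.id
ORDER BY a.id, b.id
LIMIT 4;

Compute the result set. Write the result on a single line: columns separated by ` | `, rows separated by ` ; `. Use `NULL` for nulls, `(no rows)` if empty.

1 | 4 ; 1 | 8 ; 5 | 6

Pairs (a,b) with same genre, a.duration < b.duration, a.id < b.id.
genre groups: blues:{7} classical:{3,5,6} metal:{2,9} rock:{1,4,8,10,11}
Ordered by (a.id, b.id); first 4.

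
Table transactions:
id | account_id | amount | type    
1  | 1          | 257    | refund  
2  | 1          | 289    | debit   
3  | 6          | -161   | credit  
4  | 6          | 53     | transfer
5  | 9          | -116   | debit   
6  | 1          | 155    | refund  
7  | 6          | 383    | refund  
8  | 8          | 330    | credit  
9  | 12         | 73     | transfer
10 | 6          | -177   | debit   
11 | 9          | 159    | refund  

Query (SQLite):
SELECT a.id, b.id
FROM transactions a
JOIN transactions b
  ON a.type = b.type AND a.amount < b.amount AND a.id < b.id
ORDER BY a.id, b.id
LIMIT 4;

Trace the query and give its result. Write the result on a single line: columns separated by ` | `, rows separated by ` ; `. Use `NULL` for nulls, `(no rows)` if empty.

Pairs (a,b) with same type, a.amount < b.amount, a.id < b.id.
type groups: credit:{3,8} debit:{2,5,10} refund:{1,6,7,11} transfer:{4,9}
Ordered by (a.id, b.id); first 4.

1 | 7 ; 3 | 8 ; 4 | 9 ; 6 | 7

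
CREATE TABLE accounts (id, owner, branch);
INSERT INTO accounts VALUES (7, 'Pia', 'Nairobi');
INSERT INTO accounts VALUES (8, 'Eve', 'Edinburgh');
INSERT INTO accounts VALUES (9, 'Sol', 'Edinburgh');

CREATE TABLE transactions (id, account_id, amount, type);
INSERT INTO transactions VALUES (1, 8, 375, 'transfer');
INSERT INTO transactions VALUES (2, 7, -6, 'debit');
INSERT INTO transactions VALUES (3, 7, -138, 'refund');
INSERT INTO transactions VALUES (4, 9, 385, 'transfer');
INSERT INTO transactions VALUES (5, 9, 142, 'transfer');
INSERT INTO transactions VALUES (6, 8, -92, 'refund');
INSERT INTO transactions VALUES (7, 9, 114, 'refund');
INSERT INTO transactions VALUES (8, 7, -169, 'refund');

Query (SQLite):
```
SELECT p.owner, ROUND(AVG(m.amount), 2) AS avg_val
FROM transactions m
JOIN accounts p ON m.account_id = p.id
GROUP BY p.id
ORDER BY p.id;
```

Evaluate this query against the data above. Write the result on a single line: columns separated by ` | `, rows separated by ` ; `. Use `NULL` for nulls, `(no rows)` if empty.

Join each transactions row to its accounts via account_id.
Group joined rows by accounts.id; compute ROUND(AVG(m.amount), 2) per group.
  7: ids {2, 3, 8} → ROUND(AVG(m.amount), 2)=-104.33
  8: ids {1, 6} → ROUND(AVG(m.amount), 2)=141.5
  9: ids {4, 5, 7} → ROUND(AVG(m.amount), 2)=213.67

Pia | -104.33 ; Eve | 141.5 ; Sol | 213.67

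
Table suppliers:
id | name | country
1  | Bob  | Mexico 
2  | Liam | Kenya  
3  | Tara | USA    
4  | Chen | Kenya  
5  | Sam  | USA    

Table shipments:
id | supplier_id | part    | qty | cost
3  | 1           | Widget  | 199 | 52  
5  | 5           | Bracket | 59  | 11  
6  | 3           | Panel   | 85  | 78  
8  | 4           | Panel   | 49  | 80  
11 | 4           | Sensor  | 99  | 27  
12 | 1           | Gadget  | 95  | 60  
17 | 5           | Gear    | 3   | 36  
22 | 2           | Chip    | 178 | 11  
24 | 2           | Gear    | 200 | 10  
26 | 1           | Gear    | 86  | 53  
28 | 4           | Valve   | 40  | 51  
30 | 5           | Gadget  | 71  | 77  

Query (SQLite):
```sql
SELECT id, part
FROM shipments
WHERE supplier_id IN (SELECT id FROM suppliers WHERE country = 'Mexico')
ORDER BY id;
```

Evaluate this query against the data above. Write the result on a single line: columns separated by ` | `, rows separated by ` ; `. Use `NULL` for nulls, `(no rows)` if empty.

3 | Widget ; 12 | Gadget ; 26 | Gear

Inner query: suppliers.id where country = 'Mexico'.
Outer: keep shipments rows whose supplier_id is in that set.
Inner query → {1}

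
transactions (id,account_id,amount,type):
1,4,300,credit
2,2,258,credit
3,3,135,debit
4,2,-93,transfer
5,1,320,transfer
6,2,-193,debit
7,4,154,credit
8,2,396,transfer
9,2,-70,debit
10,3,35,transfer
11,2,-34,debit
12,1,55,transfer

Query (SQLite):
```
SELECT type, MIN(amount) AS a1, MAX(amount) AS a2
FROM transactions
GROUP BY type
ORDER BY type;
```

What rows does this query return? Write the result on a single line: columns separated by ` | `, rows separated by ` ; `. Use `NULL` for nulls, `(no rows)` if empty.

credit | 154 | 300 ; debit | -193 | 135 ; transfer | -93 | 396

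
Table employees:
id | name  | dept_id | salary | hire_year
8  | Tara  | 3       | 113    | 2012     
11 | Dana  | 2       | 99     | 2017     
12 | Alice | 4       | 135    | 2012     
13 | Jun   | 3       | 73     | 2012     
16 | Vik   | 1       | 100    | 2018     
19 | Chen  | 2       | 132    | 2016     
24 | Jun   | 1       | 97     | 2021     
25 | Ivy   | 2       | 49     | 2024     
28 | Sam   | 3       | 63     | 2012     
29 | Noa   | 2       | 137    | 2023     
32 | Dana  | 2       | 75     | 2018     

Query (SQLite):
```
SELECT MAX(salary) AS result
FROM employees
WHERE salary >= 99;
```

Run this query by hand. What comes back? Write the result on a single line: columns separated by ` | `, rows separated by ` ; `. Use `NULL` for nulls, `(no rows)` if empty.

Rows where salary >= 99 → salary values: [113, 99, 135, 100, 132, 137].
MAX of non-NULL values = 137.

137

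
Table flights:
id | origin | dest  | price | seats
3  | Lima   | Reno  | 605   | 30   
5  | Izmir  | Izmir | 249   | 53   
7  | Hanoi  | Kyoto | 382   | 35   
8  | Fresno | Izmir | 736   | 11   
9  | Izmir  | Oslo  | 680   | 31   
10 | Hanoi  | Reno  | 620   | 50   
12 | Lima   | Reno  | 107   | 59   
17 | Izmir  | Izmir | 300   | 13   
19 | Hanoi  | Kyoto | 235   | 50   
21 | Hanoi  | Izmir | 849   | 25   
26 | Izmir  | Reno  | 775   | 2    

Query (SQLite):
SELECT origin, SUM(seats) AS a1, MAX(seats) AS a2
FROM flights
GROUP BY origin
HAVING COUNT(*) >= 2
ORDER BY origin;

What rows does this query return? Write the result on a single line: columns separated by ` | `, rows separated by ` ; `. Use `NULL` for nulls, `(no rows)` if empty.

Group flights by origin.
Per group compute: SUM(seats), MAX(seats).
HAVING: drop groups with fewer than 2 rows.
  Fresno: ids {8} → SUM(seats)=11, MAX(seats)=11
  Hanoi: ids {7, 10, 19, 21} → SUM(seats)=160, MAX(seats)=50
  Izmir: ids {5, 9, 17, 26} → SUM(seats)=99, MAX(seats)=53
  Lima: ids {3, 12} → SUM(seats)=89, MAX(seats)=59

Hanoi | 160 | 50 ; Izmir | 99 | 53 ; Lima | 89 | 59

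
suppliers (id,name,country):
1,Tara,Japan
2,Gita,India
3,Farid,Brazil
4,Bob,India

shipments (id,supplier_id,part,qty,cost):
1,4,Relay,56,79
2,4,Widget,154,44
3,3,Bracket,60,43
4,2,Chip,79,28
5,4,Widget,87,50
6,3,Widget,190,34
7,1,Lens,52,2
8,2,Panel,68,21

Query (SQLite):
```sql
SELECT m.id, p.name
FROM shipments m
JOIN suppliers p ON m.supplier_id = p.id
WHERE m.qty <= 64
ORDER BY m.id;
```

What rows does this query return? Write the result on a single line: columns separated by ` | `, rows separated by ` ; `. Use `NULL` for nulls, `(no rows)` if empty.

1 | Bob ; 3 | Farid ; 7 | Tara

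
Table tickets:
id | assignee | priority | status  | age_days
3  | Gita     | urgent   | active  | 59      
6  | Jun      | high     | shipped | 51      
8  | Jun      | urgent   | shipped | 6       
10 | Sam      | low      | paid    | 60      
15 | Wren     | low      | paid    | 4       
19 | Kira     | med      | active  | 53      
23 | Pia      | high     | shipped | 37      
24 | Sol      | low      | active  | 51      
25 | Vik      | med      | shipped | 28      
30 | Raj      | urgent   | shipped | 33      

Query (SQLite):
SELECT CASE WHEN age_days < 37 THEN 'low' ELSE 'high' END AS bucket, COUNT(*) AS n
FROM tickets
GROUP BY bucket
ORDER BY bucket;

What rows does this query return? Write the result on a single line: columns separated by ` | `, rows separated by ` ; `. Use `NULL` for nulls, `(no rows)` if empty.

high | 6 ; low | 4

Bucket rows by age_days < 37 → 'low' else 'high'; count each bucket.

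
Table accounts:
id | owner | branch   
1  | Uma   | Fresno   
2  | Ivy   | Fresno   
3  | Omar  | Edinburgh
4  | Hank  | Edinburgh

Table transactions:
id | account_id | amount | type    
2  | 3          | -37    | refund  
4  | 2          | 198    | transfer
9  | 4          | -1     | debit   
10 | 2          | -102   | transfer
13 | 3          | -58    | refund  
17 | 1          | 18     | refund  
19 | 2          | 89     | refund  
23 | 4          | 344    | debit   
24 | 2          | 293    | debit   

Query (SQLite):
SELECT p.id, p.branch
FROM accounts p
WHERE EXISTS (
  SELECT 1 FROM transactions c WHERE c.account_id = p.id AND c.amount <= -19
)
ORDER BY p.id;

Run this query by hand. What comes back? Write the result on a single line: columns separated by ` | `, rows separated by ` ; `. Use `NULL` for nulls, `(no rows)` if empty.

2 | Fresno ; 3 | Edinburgh

For each accounts row, check whether any transactions with matching account_id has amount <= -19.
Keep rows where that is true.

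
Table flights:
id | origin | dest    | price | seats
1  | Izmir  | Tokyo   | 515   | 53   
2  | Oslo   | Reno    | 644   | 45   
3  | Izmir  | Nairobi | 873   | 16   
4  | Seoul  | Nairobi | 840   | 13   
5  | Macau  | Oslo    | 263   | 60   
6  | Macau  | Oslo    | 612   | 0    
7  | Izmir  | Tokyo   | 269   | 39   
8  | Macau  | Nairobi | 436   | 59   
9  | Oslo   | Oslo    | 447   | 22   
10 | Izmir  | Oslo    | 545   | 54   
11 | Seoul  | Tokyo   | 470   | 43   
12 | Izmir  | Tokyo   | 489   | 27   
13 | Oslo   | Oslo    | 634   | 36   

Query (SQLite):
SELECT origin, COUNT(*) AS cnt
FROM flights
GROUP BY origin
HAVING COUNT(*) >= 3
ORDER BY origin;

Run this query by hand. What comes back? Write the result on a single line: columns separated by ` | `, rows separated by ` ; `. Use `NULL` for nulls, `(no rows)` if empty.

Partition flights by origin; compute COUNT(*) within each group.
HAVING: keep groups with count ≥ 3.
  Izmir: ids {1, 3, 7, 10, 12} → COUNT(*)=5
  Macau: ids {5, 6, 8} → COUNT(*)=3
  Oslo: ids {2, 9, 13} → COUNT(*)=3
  Seoul: ids {4, 11} → COUNT(*)=2

Izmir | 5 ; Macau | 3 ; Oslo | 3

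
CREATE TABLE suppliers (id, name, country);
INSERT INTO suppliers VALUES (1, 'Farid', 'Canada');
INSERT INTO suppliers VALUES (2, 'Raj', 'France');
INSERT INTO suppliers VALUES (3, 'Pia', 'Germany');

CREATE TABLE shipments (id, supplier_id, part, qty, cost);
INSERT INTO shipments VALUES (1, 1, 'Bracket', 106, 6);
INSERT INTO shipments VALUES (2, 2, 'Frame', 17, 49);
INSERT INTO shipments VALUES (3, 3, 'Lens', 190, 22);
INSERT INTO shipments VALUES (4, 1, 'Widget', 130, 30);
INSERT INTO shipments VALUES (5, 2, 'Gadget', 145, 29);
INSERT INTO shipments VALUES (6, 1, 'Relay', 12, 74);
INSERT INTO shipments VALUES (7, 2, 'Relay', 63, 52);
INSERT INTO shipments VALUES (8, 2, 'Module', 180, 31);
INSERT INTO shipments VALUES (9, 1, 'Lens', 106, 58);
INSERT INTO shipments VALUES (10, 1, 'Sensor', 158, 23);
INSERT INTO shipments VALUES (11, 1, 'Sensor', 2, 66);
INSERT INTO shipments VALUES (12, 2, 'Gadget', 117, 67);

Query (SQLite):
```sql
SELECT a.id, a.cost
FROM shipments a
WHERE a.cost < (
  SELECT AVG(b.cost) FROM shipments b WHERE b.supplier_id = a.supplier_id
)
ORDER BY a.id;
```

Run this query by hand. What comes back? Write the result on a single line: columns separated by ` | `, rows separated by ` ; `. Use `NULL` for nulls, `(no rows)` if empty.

For each shipments row a, compute AVG(cost) over rows sharing a.supplier_id.
Keep row a if a.cost < that per-group AVG.
  supplier_id=1: AVG(cost) = 42.833333
  supplier_id=2: AVG(cost) = 45.6
  supplier_id=3: AVG(cost) = 22.0

1 | 6 ; 4 | 30 ; 5 | 29 ; 8 | 31 ; 10 | 23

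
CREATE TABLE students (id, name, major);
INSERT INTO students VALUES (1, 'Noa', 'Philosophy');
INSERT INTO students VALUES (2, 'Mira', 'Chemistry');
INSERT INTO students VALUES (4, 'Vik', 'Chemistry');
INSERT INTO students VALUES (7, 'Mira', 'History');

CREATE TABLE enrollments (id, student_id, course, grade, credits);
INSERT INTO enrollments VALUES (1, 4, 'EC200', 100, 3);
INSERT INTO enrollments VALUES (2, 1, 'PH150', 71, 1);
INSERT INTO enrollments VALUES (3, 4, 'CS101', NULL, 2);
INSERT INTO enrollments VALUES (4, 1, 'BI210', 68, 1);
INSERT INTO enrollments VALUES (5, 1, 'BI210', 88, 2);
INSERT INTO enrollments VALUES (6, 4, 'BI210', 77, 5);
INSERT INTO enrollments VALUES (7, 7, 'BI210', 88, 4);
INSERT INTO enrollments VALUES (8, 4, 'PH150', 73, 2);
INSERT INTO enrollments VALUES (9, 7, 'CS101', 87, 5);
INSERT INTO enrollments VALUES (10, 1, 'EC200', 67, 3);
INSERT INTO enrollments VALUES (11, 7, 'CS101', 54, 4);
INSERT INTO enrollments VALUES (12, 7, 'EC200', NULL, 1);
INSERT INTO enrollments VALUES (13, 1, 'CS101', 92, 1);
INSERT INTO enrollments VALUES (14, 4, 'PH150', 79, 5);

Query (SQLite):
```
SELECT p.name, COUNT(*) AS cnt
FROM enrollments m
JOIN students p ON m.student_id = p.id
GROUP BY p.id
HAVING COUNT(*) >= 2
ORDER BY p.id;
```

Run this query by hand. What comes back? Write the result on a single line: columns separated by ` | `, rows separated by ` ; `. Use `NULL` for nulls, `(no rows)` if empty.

Join each enrollments row to its students via student_id.
Group joined rows by students.id; compute COUNT(*) per group.
HAVING: keep groups with count ≥ 2.
  1: ids {2, 4, 5, 10, 13} → COUNT(*)=5
  4: ids {1, 3, 6, 8, 14} → COUNT(*)=5
  7: ids {7, 9, 11, 12} → COUNT(*)=4

Noa | 5 ; Vik | 5 ; Mira | 4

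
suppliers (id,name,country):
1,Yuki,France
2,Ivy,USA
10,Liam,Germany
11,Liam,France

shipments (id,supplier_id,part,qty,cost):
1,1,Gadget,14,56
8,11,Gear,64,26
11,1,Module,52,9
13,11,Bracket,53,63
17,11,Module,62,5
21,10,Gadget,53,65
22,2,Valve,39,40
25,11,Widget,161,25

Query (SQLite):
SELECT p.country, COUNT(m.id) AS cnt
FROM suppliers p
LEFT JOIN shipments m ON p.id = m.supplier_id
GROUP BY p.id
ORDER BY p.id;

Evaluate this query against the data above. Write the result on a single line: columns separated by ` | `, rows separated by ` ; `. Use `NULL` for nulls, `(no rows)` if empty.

France | 2 ; USA | 1 ; Germany | 1 ; France | 4

LEFT JOIN keeps every suppliers row; unmatched ones get NULL for shipments columns.
Group by suppliers.id and compute COUNT(m.id). COUNT(col) of an all-NULL group is 0.
  1: ids {1, 11} → COUNT(m.id)=2
  2: ids {22} → COUNT(m.id)=1
  10: ids {21} → COUNT(m.id)=1
  11: ids {8, 13, 17, 25} → COUNT(m.id)=4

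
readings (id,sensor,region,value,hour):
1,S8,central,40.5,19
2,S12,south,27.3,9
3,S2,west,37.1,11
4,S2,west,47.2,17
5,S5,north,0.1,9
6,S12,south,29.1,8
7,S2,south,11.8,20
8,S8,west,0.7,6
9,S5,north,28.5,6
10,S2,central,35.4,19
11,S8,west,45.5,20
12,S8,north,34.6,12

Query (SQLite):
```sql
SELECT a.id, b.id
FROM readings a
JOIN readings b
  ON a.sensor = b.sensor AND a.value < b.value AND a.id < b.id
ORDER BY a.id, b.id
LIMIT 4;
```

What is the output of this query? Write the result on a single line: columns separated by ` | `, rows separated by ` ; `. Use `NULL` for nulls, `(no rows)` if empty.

Pairs (a,b) with same sensor, a.value < b.value, a.id < b.id.
sensor groups: S12:{2,6} S2:{3,4,7,10} S5:{5,9} S8:{1,8,11,12}
Ordered by (a.id, b.id); first 4.

1 | 11 ; 2 | 6 ; 3 | 4 ; 5 | 9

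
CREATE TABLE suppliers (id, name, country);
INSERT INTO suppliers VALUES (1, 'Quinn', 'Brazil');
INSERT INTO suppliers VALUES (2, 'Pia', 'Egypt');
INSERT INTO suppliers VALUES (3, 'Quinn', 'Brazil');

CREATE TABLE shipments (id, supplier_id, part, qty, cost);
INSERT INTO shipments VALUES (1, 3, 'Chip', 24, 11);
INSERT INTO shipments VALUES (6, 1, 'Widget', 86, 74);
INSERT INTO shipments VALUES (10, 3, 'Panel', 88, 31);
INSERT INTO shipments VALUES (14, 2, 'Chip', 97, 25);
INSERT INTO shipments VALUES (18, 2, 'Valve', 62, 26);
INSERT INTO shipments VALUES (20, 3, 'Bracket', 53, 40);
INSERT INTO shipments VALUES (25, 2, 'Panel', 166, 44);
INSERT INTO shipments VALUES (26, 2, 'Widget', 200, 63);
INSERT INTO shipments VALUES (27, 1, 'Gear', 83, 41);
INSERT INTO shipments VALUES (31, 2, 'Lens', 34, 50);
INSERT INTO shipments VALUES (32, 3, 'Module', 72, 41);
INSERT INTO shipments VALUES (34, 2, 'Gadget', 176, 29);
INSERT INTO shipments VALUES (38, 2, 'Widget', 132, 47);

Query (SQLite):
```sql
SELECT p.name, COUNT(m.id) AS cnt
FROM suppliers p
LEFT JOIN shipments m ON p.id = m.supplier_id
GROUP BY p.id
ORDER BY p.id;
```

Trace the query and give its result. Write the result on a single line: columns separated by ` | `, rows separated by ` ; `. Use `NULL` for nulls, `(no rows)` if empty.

LEFT JOIN keeps every suppliers row; unmatched ones get NULL for shipments columns.
Group by suppliers.id and compute COUNT(m.id). COUNT(col) of an all-NULL group is 0.
  1: ids {6, 27} → COUNT(m.id)=2
  2: ids {14, 18, 25, 26, 31, 34, 38} → COUNT(m.id)=7
  3: ids {1, 10, 20, 32} → COUNT(m.id)=4

Quinn | 2 ; Pia | 7 ; Quinn | 4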